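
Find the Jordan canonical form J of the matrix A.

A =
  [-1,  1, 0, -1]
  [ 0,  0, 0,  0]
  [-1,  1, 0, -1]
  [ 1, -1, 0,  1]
J_2(0) ⊕ J_1(0) ⊕ J_1(0)

The characteristic polynomial is
  det(x·I − A) = x^4

Eigenvalues and multiplicities (the geometric multiplicity of λ is n − rank(A − λI), which equals the number of Jordan blocks for λ):
  λ = 0: algebraic multiplicity = 4, geometric multiplicity = 3

Determining the block sizes for each eigenvalue:
  λ = 0: 3 blocks summing to 4 forces exactly one block of size 2 and the rest size 1 → block sizes [2, 1, 1]

Assembling the blocks gives a Jordan form
J =
  [0, 1, 0, 0]
  [0, 0, 0, 0]
  [0, 0, 0, 0]
  [0, 0, 0, 0]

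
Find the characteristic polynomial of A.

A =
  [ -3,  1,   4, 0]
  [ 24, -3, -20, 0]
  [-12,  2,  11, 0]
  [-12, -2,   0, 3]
x^4 - 8*x^3 + 22*x^2 - 24*x + 9

Expanding det(x·I − A) (e.g. by cofactor expansion or by noting that A is similar to its Jordan form J, which has the same characteristic polynomial as A) gives
  χ_A(x) = x^4 - 8*x^3 + 22*x^2 - 24*x + 9
which factors as (x - 3)^2*(x - 1)^2. The eigenvalues (with algebraic multiplicities) are λ = 1 with multiplicity 2, λ = 3 with multiplicity 2.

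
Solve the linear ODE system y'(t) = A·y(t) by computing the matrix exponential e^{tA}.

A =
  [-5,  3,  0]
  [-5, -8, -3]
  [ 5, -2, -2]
e^{tA} =
  [-15*t^2*exp(-5*t)/2 + exp(-5*t), -9*t^2*exp(-5*t)/2 + 3*t*exp(-5*t), -9*t^2*exp(-5*t)/2]
  [-5*t*exp(-5*t), -3*t*exp(-5*t) + exp(-5*t), -3*t*exp(-5*t)]
  [25*t^2*exp(-5*t)/2 + 5*t*exp(-5*t), 15*t^2*exp(-5*t)/2 - 2*t*exp(-5*t), 15*t^2*exp(-5*t)/2 + 3*t*exp(-5*t) + exp(-5*t)]

Strategy: write A = P · J · P⁻¹ where J is a Jordan canonical form, so e^{tA} = P · e^{tJ} · P⁻¹, and e^{tJ} can be computed block-by-block.

A has Jordan form
J =
  [-5,  1,  0]
  [ 0, -5,  1]
  [ 0,  0, -5]
(up to reordering of blocks).

Per-block formulas:
  For a 3×3 Jordan block J_3(-5): exp(t · J_3(-5)) = e^(-5t)·(I + t·N + (t^2/2)·N^2), where N is the 3×3 nilpotent shift.

After assembling e^{tJ} and conjugating by P, we get:

e^{tA} =
  [-15*t^2*exp(-5*t)/2 + exp(-5*t), -9*t^2*exp(-5*t)/2 + 3*t*exp(-5*t), -9*t^2*exp(-5*t)/2]
  [-5*t*exp(-5*t), -3*t*exp(-5*t) + exp(-5*t), -3*t*exp(-5*t)]
  [25*t^2*exp(-5*t)/2 + 5*t*exp(-5*t), 15*t^2*exp(-5*t)/2 - 2*t*exp(-5*t), 15*t^2*exp(-5*t)/2 + 3*t*exp(-5*t) + exp(-5*t)]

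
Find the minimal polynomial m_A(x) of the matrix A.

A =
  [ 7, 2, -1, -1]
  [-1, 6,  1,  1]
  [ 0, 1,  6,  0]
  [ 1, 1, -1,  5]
x^3 - 18*x^2 + 108*x - 216

The characteristic polynomial is χ_A(x) = (x - 6)^4, so the eigenvalues are known. The minimal polynomial is
  m_A(x) = Π_λ (x − λ)^{k_λ}
where k_λ is the size of the *largest* Jordan block for λ (equivalently, the smallest k with (A − λI)^k v = 0 for every generalised eigenvector v of λ).

  λ = 6: largest Jordan block has size 3, contributing (x − 6)^3

So m_A(x) = (x - 6)^3 = x^3 - 18*x^2 + 108*x - 216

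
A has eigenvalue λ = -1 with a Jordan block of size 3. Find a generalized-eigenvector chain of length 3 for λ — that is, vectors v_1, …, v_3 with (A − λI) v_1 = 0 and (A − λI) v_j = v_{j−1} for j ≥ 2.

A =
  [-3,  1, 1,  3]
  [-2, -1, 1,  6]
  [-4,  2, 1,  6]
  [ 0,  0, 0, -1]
A Jordan chain for λ = -1 of length 3:
v_1 = (-2, 0, -4, 0)ᵀ
v_2 = (-2, -2, -4, 0)ᵀ
v_3 = (1, 0, 0, 0)ᵀ

Let N = A − (-1)·I. We want v_3 with N^3 v_3 = 0 but N^2 v_3 ≠ 0; then v_{j-1} := N · v_j for j = 3, …, 2.

Pick v_3 = (1, 0, 0, 0)ᵀ.
Then v_2 = N · v_3 = (-2, -2, -4, 0)ᵀ.
Then v_1 = N · v_2 = (-2, 0, -4, 0)ᵀ.

Sanity check: (A − (-1)·I) v_1 = (0, 0, 0, 0)ᵀ = 0. ✓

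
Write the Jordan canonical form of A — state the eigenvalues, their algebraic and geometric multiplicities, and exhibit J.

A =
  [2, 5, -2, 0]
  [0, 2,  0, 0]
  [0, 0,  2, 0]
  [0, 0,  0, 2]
J_2(2) ⊕ J_1(2) ⊕ J_1(2)

The characteristic polynomial is
  det(x·I − A) = x^4 - 8*x^3 + 24*x^2 - 32*x + 16 = (x - 2)^4

Eigenvalues and multiplicities (the geometric multiplicity of λ is n − rank(A − λI), which equals the number of Jordan blocks for λ):
  λ = 2: algebraic multiplicity = 4, geometric multiplicity = 3

Determining the block sizes for each eigenvalue:
  λ = 2: 3 blocks summing to 4 forces exactly one block of size 2 and the rest size 1 → block sizes [2, 1, 1]

Assembling the blocks gives a Jordan form
J =
  [2, 1, 0, 0]
  [0, 2, 0, 0]
  [0, 0, 2, 0]
  [0, 0, 0, 2]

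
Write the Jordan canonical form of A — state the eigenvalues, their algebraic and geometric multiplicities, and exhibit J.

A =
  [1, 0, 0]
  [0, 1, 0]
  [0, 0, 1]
J_1(1) ⊕ J_1(1) ⊕ J_1(1)

The characteristic polynomial is
  det(x·I − A) = x^3 - 3*x^2 + 3*x - 1 = (x - 1)^3

Eigenvalues and multiplicities (the geometric multiplicity of λ is n − rank(A − λI), which equals the number of Jordan blocks for λ):
  λ = 1: algebraic multiplicity = 3, geometric multiplicity = 3

Determining the block sizes for each eigenvalue:
  λ = 1: gm = am = 3, so every block has size 1 → block sizes [1, 1, 1]

Assembling the blocks gives a Jordan form
J =
  [1, 0, 0]
  [0, 1, 0]
  [0, 0, 1]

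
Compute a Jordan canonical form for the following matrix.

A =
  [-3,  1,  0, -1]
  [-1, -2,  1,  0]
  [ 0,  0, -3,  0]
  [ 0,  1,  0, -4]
J_3(-3) ⊕ J_1(-3)

The characteristic polynomial is
  det(x·I − A) = x^4 + 12*x^3 + 54*x^2 + 108*x + 81 = (x + 3)^4

Eigenvalues and multiplicities (the geometric multiplicity of λ is n − rank(A − λI), which equals the number of Jordan blocks for λ):
  λ = -3: algebraic multiplicity = 4, geometric multiplicity = 2

Determining the block sizes for each eigenvalue:
  λ = -3: with am = 4 and gm = 2, the partition is not yet determined (e.g. several partitions of 4 into 2 parts exist). Let N = A − (-3)·I. Computing rank(N^1) = 2, rank(N^2) = 1, rank(N^3) = 0; the number of blocks of size ≥ j is rank(N^{j−1}) − rank(N^j), giving [2, 1, 1]. So we have 1 block(s) of size 3, 1 block(s) of size 1 → block sizes [3, 1]

Assembling the blocks gives a Jordan form
J =
  [-3,  1,  0,  0]
  [ 0, -3,  1,  0]
  [ 0,  0, -3,  0]
  [ 0,  0,  0, -3]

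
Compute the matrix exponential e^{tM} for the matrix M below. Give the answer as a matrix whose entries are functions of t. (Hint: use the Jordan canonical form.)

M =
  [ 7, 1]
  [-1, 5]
e^{tM} =
  [t*exp(6*t) + exp(6*t), t*exp(6*t)]
  [-t*exp(6*t), -t*exp(6*t) + exp(6*t)]

Strategy: write M = P · J · P⁻¹ where J is a Jordan canonical form, so e^{tM} = P · e^{tJ} · P⁻¹, and e^{tJ} can be computed block-by-block.

M has Jordan form
J =
  [6, 1]
  [0, 6]
(up to reordering of blocks).

Per-block formulas:
  For a 2×2 Jordan block J_2(6): exp(t · J_2(6)) = e^(6t)·(I + t·N), where N is the 2×2 nilpotent shift.

After assembling e^{tJ} and conjugating by P, we get:

e^{tM} =
  [t*exp(6*t) + exp(6*t), t*exp(6*t)]
  [-t*exp(6*t), -t*exp(6*t) + exp(6*t)]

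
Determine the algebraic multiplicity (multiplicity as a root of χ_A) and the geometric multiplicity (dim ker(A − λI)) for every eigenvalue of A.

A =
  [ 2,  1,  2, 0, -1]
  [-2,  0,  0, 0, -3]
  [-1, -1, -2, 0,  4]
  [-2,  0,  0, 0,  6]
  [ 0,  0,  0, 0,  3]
λ = 0: alg = 4, geom = 2; λ = 3: alg = 1, geom = 1

Step 1 — factor the characteristic polynomial to read off the algebraic multiplicities:
  χ_A(x) = x^4*(x - 3)

Step 2 — compute geometric multiplicities via the rank-nullity identity g(λ) = n − rank(A − λI):
  rank(A − (0)·I) = 3, so dim ker(A − (0)·I) = n − 3 = 2
  rank(A − (3)·I) = 4, so dim ker(A − (3)·I) = n − 4 = 1

Summary:
  λ = 0: algebraic multiplicity = 4, geometric multiplicity = 2
  λ = 3: algebraic multiplicity = 1, geometric multiplicity = 1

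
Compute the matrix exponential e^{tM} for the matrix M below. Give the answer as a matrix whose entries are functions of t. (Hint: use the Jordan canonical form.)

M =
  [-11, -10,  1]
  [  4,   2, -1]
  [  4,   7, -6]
e^{tM} =
  [-6*t*exp(-5*t) + exp(-5*t), -3*t^2*exp(-5*t)/2 - 10*t*exp(-5*t), 3*t^2*exp(-5*t)/2 + t*exp(-5*t)]
  [4*t*exp(-5*t), t^2*exp(-5*t) + 7*t*exp(-5*t) + exp(-5*t), -t^2*exp(-5*t) - t*exp(-5*t)]
  [4*t*exp(-5*t), t^2*exp(-5*t) + 7*t*exp(-5*t), -t^2*exp(-5*t) - t*exp(-5*t) + exp(-5*t)]

Strategy: write M = P · J · P⁻¹ where J is a Jordan canonical form, so e^{tM} = P · e^{tJ} · P⁻¹, and e^{tJ} can be computed block-by-block.

M has Jordan form
J =
  [-5,  1,  0]
  [ 0, -5,  1]
  [ 0,  0, -5]
(up to reordering of blocks).

Per-block formulas:
  For a 3×3 Jordan block J_3(-5): exp(t · J_3(-5)) = e^(-5t)·(I + t·N + (t^2/2)·N^2), where N is the 3×3 nilpotent shift.

After assembling e^{tJ} and conjugating by P, we get:

e^{tM} =
  [-6*t*exp(-5*t) + exp(-5*t), -3*t^2*exp(-5*t)/2 - 10*t*exp(-5*t), 3*t^2*exp(-5*t)/2 + t*exp(-5*t)]
  [4*t*exp(-5*t), t^2*exp(-5*t) + 7*t*exp(-5*t) + exp(-5*t), -t^2*exp(-5*t) - t*exp(-5*t)]
  [4*t*exp(-5*t), t^2*exp(-5*t) + 7*t*exp(-5*t), -t^2*exp(-5*t) - t*exp(-5*t) + exp(-5*t)]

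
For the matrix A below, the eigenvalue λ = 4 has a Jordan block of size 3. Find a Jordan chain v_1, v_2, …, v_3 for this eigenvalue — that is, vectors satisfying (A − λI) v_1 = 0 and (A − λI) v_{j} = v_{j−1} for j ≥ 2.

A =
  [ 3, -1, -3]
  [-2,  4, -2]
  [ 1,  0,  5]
A Jordan chain for λ = 4 of length 3:
v_1 = (1, 2, -1)ᵀ
v_2 = (-1, 0, 0)ᵀ
v_3 = (0, 1, 0)ᵀ

Let N = A − (4)·I. We want v_3 with N^3 v_3 = 0 but N^2 v_3 ≠ 0; then v_{j-1} := N · v_j for j = 3, …, 2.

Pick v_3 = (0, 1, 0)ᵀ.
Then v_2 = N · v_3 = (-1, 0, 0)ᵀ.
Then v_1 = N · v_2 = (1, 2, -1)ᵀ.

Sanity check: (A − (4)·I) v_1 = (0, 0, 0)ᵀ = 0. ✓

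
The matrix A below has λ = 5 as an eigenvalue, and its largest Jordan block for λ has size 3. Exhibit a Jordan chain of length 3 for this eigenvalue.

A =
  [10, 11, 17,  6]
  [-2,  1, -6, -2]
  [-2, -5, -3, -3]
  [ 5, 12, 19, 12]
A Jordan chain for λ = 5 of length 3:
v_1 = (-1, 0, 1, -2)ᵀ
v_2 = (5, -2, -2, 5)ᵀ
v_3 = (1, 0, 0, 0)ᵀ

Let N = A − (5)·I. We want v_3 with N^3 v_3 = 0 but N^2 v_3 ≠ 0; then v_{j-1} := N · v_j for j = 3, …, 2.

Pick v_3 = (1, 0, 0, 0)ᵀ.
Then v_2 = N · v_3 = (5, -2, -2, 5)ᵀ.
Then v_1 = N · v_2 = (-1, 0, 1, -2)ᵀ.

Sanity check: (A − (5)·I) v_1 = (0, 0, 0, 0)ᵀ = 0. ✓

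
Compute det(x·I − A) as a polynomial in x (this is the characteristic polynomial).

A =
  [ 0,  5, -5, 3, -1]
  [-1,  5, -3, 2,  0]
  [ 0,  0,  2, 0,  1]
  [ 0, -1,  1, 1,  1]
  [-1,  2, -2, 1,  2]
x^5 - 10*x^4 + 40*x^3 - 80*x^2 + 80*x - 32

Expanding det(x·I − A) (e.g. by cofactor expansion or by noting that A is similar to its Jordan form J, which has the same characteristic polynomial as A) gives
  χ_A(x) = x^5 - 10*x^4 + 40*x^3 - 80*x^2 + 80*x - 32
which factors as (x - 2)^5. The eigenvalues (with algebraic multiplicities) are λ = 2 with multiplicity 5.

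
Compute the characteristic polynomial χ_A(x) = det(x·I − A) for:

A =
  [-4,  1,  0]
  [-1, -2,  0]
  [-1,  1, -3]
x^3 + 9*x^2 + 27*x + 27

Expanding det(x·I − A) (e.g. by cofactor expansion or by noting that A is similar to its Jordan form J, which has the same characteristic polynomial as A) gives
  χ_A(x) = x^3 + 9*x^2 + 27*x + 27
which factors as (x + 3)^3. The eigenvalues (with algebraic multiplicities) are λ = -3 with multiplicity 3.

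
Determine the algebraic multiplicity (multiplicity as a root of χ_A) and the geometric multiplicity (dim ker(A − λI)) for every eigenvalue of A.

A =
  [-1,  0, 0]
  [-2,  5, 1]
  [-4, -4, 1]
λ = -1: alg = 1, geom = 1; λ = 3: alg = 2, geom = 1

Step 1 — factor the characteristic polynomial to read off the algebraic multiplicities:
  χ_A(x) = (x - 3)^2*(x + 1)

Step 2 — compute geometric multiplicities via the rank-nullity identity g(λ) = n − rank(A − λI):
  rank(A − (-1)·I) = 2, so dim ker(A − (-1)·I) = n − 2 = 1
  rank(A − (3)·I) = 2, so dim ker(A − (3)·I) = n − 2 = 1

Summary:
  λ = -1: algebraic multiplicity = 1, geometric multiplicity = 1
  λ = 3: algebraic multiplicity = 2, geometric multiplicity = 1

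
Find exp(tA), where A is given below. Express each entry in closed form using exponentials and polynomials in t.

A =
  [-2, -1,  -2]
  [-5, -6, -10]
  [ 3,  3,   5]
e^{tA} =
  [-t*exp(-t) + exp(-t), -t*exp(-t), -2*t*exp(-t)]
  [-5*t*exp(-t), -5*t*exp(-t) + exp(-t), -10*t*exp(-t)]
  [3*t*exp(-t), 3*t*exp(-t), 6*t*exp(-t) + exp(-t)]

Strategy: write A = P · J · P⁻¹ where J is a Jordan canonical form, so e^{tA} = P · e^{tJ} · P⁻¹, and e^{tJ} can be computed block-by-block.

A has Jordan form
J =
  [-1,  1,  0]
  [ 0, -1,  0]
  [ 0,  0, -1]
(up to reordering of blocks).

Per-block formulas:
  For a 2×2 Jordan block J_2(-1): exp(t · J_2(-1)) = e^(-1t)·(I + t·N), where N is the 2×2 nilpotent shift.
  For a 1×1 block at λ = -1: exp(t · [-1]) = [e^(-1t)].

After assembling e^{tJ} and conjugating by P, we get:

e^{tA} =
  [-t*exp(-t) + exp(-t), -t*exp(-t), -2*t*exp(-t)]
  [-5*t*exp(-t), -5*t*exp(-t) + exp(-t), -10*t*exp(-t)]
  [3*t*exp(-t), 3*t*exp(-t), 6*t*exp(-t) + exp(-t)]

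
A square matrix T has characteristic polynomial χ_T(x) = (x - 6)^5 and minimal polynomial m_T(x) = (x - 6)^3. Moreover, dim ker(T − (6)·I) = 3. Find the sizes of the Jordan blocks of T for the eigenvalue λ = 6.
Block sizes for λ = 6: [3, 1, 1]

Step 1 — from the characteristic polynomial, algebraic multiplicity of λ = 6 is 5. From dim ker(T − (6)·I) = 3, there are exactly 3 Jordan blocks for λ = 6.
Step 2 — from the minimal polynomial, the factor (x − 6)^3 tells us the largest block for λ = 6 has size 3.
Step 3 — with total size 5, 3 blocks, and largest block 3, the block sizes (in nonincreasing order) are [3, 1, 1].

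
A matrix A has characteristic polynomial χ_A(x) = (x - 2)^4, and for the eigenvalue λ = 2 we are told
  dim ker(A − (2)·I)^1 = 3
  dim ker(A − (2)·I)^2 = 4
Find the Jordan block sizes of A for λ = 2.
Block sizes for λ = 2: [2, 1, 1]

From the dimensions of kernels of powers, the number of Jordan blocks of size at least j is d_j − d_{j−1} where d_j = dim ker(N^j) (with d_0 = 0). Computing the differences gives [3, 1].
The number of blocks of size exactly k is (#blocks of size ≥ k) − (#blocks of size ≥ k + 1), so the partition is: 2 block(s) of size 1, 1 block(s) of size 2.
In nonincreasing order the block sizes are [2, 1, 1].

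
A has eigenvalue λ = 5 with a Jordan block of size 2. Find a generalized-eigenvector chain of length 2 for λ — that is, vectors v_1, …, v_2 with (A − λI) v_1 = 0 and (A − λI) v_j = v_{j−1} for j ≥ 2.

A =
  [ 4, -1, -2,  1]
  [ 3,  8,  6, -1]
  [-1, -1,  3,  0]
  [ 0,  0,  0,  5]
A Jordan chain for λ = 5 of length 2:
v_1 = (-1, 3, -1, 0)ᵀ
v_2 = (1, 0, 0, 0)ᵀ

Let N = A − (5)·I. We want v_2 with N^2 v_2 = 0 but N^1 v_2 ≠ 0; then v_{j-1} := N · v_j for j = 2, …, 2.

Pick v_2 = (1, 0, 0, 0)ᵀ.
Then v_1 = N · v_2 = (-1, 3, -1, 0)ᵀ.

Sanity check: (A − (5)·I) v_1 = (0, 0, 0, 0)ᵀ = 0. ✓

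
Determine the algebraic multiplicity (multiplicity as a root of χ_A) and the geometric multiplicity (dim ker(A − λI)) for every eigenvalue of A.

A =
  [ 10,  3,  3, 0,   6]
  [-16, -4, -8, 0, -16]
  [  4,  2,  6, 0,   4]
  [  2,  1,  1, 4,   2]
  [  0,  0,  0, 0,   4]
λ = 4: alg = 5, geom = 4

Step 1 — factor the characteristic polynomial to read off the algebraic multiplicities:
  χ_A(x) = (x - 4)^5

Step 2 — compute geometric multiplicities via the rank-nullity identity g(λ) = n − rank(A − λI):
  rank(A − (4)·I) = 1, so dim ker(A − (4)·I) = n − 1 = 4

Summary:
  λ = 4: algebraic multiplicity = 5, geometric multiplicity = 4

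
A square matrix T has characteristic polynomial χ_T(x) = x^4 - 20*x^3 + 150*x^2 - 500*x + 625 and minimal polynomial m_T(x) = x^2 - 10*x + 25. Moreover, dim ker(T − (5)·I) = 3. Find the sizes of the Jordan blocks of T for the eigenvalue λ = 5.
Block sizes for λ = 5: [2, 1, 1]

Step 1 — from the characteristic polynomial, algebraic multiplicity of λ = 5 is 4. From dim ker(T − (5)·I) = 3, there are exactly 3 Jordan blocks for λ = 5.
Step 2 — from the minimal polynomial, the factor (x − 5)^2 tells us the largest block for λ = 5 has size 2.
Step 3 — with total size 4, 3 blocks, and largest block 2, the block sizes (in nonincreasing order) are [2, 1, 1].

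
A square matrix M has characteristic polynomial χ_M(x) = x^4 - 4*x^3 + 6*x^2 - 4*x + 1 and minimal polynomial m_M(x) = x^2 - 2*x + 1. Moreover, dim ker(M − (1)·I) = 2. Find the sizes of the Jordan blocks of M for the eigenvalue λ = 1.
Block sizes for λ = 1: [2, 2]

Step 1 — from the characteristic polynomial, algebraic multiplicity of λ = 1 is 4. From dim ker(M − (1)·I) = 2, there are exactly 2 Jordan blocks for λ = 1.
Step 2 — from the minimal polynomial, the factor (x − 1)^2 tells us the largest block for λ = 1 has size 2.
Step 3 — with total size 4, 2 blocks, and largest block 2, the block sizes (in nonincreasing order) are [2, 2].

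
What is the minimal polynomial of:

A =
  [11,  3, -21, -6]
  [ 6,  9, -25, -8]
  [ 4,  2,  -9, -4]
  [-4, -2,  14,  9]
x^3 - 15*x^2 + 75*x - 125

The characteristic polynomial is χ_A(x) = (x - 5)^4, so the eigenvalues are known. The minimal polynomial is
  m_A(x) = Π_λ (x − λ)^{k_λ}
where k_λ is the size of the *largest* Jordan block for λ (equivalently, the smallest k with (A − λI)^k v = 0 for every generalised eigenvector v of λ).

  λ = 5: largest Jordan block has size 3, contributing (x − 5)^3

So m_A(x) = (x - 5)^3 = x^3 - 15*x^2 + 75*x - 125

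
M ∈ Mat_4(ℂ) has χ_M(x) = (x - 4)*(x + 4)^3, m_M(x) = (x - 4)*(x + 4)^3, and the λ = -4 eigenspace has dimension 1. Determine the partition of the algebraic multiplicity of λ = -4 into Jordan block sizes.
Block sizes for λ = -4: [3]

Step 1 — from the characteristic polynomial, algebraic multiplicity of λ = -4 is 3. From dim ker(M − (-4)·I) = 1, there are exactly 1 Jordan blocks for λ = -4.
Step 2 — from the minimal polynomial, the factor (x + 4)^3 tells us the largest block for λ = -4 has size 3.
Step 3 — with total size 3, 1 blocks, and largest block 3, the block sizes (in nonincreasing order) are [3].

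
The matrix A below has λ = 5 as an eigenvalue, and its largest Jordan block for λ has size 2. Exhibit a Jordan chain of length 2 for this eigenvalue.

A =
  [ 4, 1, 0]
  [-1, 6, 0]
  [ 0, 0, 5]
A Jordan chain for λ = 5 of length 2:
v_1 = (-1, -1, 0)ᵀ
v_2 = (1, 0, 0)ᵀ

Let N = A − (5)·I. We want v_2 with N^2 v_2 = 0 but N^1 v_2 ≠ 0; then v_{j-1} := N · v_j for j = 2, …, 2.

Pick v_2 = (1, 0, 0)ᵀ.
Then v_1 = N · v_2 = (-1, -1, 0)ᵀ.

Sanity check: (A − (5)·I) v_1 = (0, 0, 0)ᵀ = 0. ✓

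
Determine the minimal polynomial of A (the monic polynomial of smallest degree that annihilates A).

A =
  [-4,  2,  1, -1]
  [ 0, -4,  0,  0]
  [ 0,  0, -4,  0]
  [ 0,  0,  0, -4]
x^2 + 8*x + 16

The characteristic polynomial is χ_A(x) = (x + 4)^4, so the eigenvalues are known. The minimal polynomial is
  m_A(x) = Π_λ (x − λ)^{k_λ}
where k_λ is the size of the *largest* Jordan block for λ (equivalently, the smallest k with (A − λI)^k v = 0 for every generalised eigenvector v of λ).

  λ = -4: largest Jordan block has size 2, contributing (x + 4)^2

So m_A(x) = (x + 4)^2 = x^2 + 8*x + 16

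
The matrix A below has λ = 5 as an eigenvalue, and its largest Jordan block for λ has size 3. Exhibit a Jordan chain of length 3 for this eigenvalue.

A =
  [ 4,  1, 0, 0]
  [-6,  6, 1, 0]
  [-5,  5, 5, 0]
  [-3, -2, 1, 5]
A Jordan chain for λ = 5 of length 3:
v_1 = (-5, -5, -25, 10)ᵀ
v_2 = (-1, -6, -5, -3)ᵀ
v_3 = (1, 0, 0, 0)ᵀ

Let N = A − (5)·I. We want v_3 with N^3 v_3 = 0 but N^2 v_3 ≠ 0; then v_{j-1} := N · v_j for j = 3, …, 2.

Pick v_3 = (1, 0, 0, 0)ᵀ.
Then v_2 = N · v_3 = (-1, -6, -5, -3)ᵀ.
Then v_1 = N · v_2 = (-5, -5, -25, 10)ᵀ.

Sanity check: (A − (5)·I) v_1 = (0, 0, 0, 0)ᵀ = 0. ✓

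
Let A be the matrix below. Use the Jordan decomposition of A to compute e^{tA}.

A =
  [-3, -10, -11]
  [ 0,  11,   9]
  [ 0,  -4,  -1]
e^{tA} =
  [exp(-3*t), -2*t*exp(5*t) - exp(5*t) + exp(-3*t), -3*t*exp(5*t) - exp(5*t) + exp(-3*t)]
  [0, 6*t*exp(5*t) + exp(5*t), 9*t*exp(5*t)]
  [0, -4*t*exp(5*t), -6*t*exp(5*t) + exp(5*t)]

Strategy: write A = P · J · P⁻¹ where J is a Jordan canonical form, so e^{tA} = P · e^{tJ} · P⁻¹, and e^{tJ} can be computed block-by-block.

A has Jordan form
J =
  [-3, 0, 0]
  [ 0, 5, 1]
  [ 0, 0, 5]
(up to reordering of blocks).

Per-block formulas:
  For a 2×2 Jordan block J_2(5): exp(t · J_2(5)) = e^(5t)·(I + t·N), where N is the 2×2 nilpotent shift.
  For a 1×1 block at λ = -3: exp(t · [-3]) = [e^(-3t)].

After assembling e^{tJ} and conjugating by P, we get:

e^{tA} =
  [exp(-3*t), -2*t*exp(5*t) - exp(5*t) + exp(-3*t), -3*t*exp(5*t) - exp(5*t) + exp(-3*t)]
  [0, 6*t*exp(5*t) + exp(5*t), 9*t*exp(5*t)]
  [0, -4*t*exp(5*t), -6*t*exp(5*t) + exp(5*t)]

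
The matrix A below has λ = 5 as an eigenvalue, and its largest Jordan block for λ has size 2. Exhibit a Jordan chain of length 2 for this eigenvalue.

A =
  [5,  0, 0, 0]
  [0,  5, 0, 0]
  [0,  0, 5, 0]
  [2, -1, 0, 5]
A Jordan chain for λ = 5 of length 2:
v_1 = (0, 0, 0, 2)ᵀ
v_2 = (1, 0, 0, 0)ᵀ

Let N = A − (5)·I. We want v_2 with N^2 v_2 = 0 but N^1 v_2 ≠ 0; then v_{j-1} := N · v_j for j = 2, …, 2.

Pick v_2 = (1, 0, 0, 0)ᵀ.
Then v_1 = N · v_2 = (0, 0, 0, 2)ᵀ.

Sanity check: (A − (5)·I) v_1 = (0, 0, 0, 0)ᵀ = 0. ✓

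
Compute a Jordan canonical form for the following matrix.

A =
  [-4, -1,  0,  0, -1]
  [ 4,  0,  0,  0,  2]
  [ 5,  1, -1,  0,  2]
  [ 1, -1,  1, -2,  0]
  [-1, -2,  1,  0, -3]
J_3(-2) ⊕ J_1(-2) ⊕ J_1(-2)

The characteristic polynomial is
  det(x·I − A) = x^5 + 10*x^4 + 40*x^3 + 80*x^2 + 80*x + 32 = (x + 2)^5

Eigenvalues and multiplicities (the geometric multiplicity of λ is n − rank(A − λI), which equals the number of Jordan blocks for λ):
  λ = -2: algebraic multiplicity = 5, geometric multiplicity = 3

Determining the block sizes for each eigenvalue:
  λ = -2: with am = 5 and gm = 3, the partition is not yet determined (e.g. several partitions of 5 into 3 parts exist). Let N = A − (-2)·I. Computing rank(N^1) = 2, rank(N^2) = 1, rank(N^3) = 0; the number of blocks of size ≥ j is rank(N^{j−1}) − rank(N^j), giving [3, 1, 1]. So we have 1 block(s) of size 3, 2 block(s) of size 1 → block sizes [3, 1, 1]

Assembling the blocks gives a Jordan form
J =
  [-2,  1,  0,  0,  0]
  [ 0, -2,  1,  0,  0]
  [ 0,  0, -2,  0,  0]
  [ 0,  0,  0, -2,  0]
  [ 0,  0,  0,  0, -2]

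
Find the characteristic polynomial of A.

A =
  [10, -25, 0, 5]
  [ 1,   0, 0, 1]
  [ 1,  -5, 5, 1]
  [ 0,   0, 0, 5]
x^4 - 20*x^3 + 150*x^2 - 500*x + 625

Expanding det(x·I − A) (e.g. by cofactor expansion or by noting that A is similar to its Jordan form J, which has the same characteristic polynomial as A) gives
  χ_A(x) = x^4 - 20*x^3 + 150*x^2 - 500*x + 625
which factors as (x - 5)^4. The eigenvalues (with algebraic multiplicities) are λ = 5 with multiplicity 4.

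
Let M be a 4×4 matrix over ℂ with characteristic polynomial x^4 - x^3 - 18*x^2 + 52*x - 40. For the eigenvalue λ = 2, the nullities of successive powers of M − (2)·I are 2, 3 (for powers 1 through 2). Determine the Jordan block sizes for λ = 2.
Block sizes for λ = 2: [2, 1]

From the dimensions of kernels of powers, the number of Jordan blocks of size at least j is d_j − d_{j−1} where d_j = dim ker(N^j) (with d_0 = 0). Computing the differences gives [2, 1].
The number of blocks of size exactly k is (#blocks of size ≥ k) − (#blocks of size ≥ k + 1), so the partition is: 1 block(s) of size 1, 1 block(s) of size 2.
In nonincreasing order the block sizes are [2, 1].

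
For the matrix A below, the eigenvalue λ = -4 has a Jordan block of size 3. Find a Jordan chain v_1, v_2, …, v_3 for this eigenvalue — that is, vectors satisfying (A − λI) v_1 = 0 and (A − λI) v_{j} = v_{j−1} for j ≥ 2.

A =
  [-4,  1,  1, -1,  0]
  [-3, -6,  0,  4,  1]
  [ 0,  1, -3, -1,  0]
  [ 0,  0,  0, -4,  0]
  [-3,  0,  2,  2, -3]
A Jordan chain for λ = -4 of length 3:
v_1 = (-3, 3, -3, 0, -3)ᵀ
v_2 = (0, -3, 0, 0, -3)ᵀ
v_3 = (1, 0, 0, 0, 0)ᵀ

Let N = A − (-4)·I. We want v_3 with N^3 v_3 = 0 but N^2 v_3 ≠ 0; then v_{j-1} := N · v_j for j = 3, …, 2.

Pick v_3 = (1, 0, 0, 0, 0)ᵀ.
Then v_2 = N · v_3 = (0, -3, 0, 0, -3)ᵀ.
Then v_1 = N · v_2 = (-3, 3, -3, 0, -3)ᵀ.

Sanity check: (A − (-4)·I) v_1 = (0, 0, 0, 0, 0)ᵀ = 0. ✓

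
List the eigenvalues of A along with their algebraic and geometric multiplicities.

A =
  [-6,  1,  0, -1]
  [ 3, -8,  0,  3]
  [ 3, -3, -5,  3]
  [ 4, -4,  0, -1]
λ = -5: alg = 4, geom = 3

Step 1 — factor the characteristic polynomial to read off the algebraic multiplicities:
  χ_A(x) = (x + 5)^4

Step 2 — compute geometric multiplicities via the rank-nullity identity g(λ) = n − rank(A − λI):
  rank(A − (-5)·I) = 1, so dim ker(A − (-5)·I) = n − 1 = 3

Summary:
  λ = -5: algebraic multiplicity = 4, geometric multiplicity = 3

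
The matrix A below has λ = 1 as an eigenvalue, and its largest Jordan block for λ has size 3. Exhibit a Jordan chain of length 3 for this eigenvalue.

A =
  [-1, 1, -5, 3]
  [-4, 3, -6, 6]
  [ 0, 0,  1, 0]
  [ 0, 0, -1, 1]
A Jordan chain for λ = 1 of length 3:
v_1 = (1, 2, 0, 0)ᵀ
v_2 = (-5, -6, 0, -1)ᵀ
v_3 = (0, 0, 1, 0)ᵀ

Let N = A − (1)·I. We want v_3 with N^3 v_3 = 0 but N^2 v_3 ≠ 0; then v_{j-1} := N · v_j for j = 3, …, 2.

Pick v_3 = (0, 0, 1, 0)ᵀ.
Then v_2 = N · v_3 = (-5, -6, 0, -1)ᵀ.
Then v_1 = N · v_2 = (1, 2, 0, 0)ᵀ.

Sanity check: (A − (1)·I) v_1 = (0, 0, 0, 0)ᵀ = 0. ✓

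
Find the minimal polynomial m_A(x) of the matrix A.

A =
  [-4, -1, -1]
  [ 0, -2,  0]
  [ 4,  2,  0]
x^2 + 4*x + 4

The characteristic polynomial is χ_A(x) = (x + 2)^3, so the eigenvalues are known. The minimal polynomial is
  m_A(x) = Π_λ (x − λ)^{k_λ}
where k_λ is the size of the *largest* Jordan block for λ (equivalently, the smallest k with (A − λI)^k v = 0 for every generalised eigenvector v of λ).

  λ = -2: largest Jordan block has size 2, contributing (x + 2)^2

So m_A(x) = (x + 2)^2 = x^2 + 4*x + 4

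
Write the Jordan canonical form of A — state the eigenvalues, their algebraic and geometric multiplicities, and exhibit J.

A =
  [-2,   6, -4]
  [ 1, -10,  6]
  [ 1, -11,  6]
J_3(-2)

The characteristic polynomial is
  det(x·I − A) = x^3 + 6*x^2 + 12*x + 8 = (x + 2)^3

Eigenvalues and multiplicities (the geometric multiplicity of λ is n − rank(A − λI), which equals the number of Jordan blocks for λ):
  λ = -2: algebraic multiplicity = 3, geometric multiplicity = 1

Determining the block sizes for each eigenvalue:
  λ = -2: one block (gm = 1), so the single block has size am = 3 → block sizes [3]

Assembling the blocks gives a Jordan form
J =
  [-2,  1,  0]
  [ 0, -2,  1]
  [ 0,  0, -2]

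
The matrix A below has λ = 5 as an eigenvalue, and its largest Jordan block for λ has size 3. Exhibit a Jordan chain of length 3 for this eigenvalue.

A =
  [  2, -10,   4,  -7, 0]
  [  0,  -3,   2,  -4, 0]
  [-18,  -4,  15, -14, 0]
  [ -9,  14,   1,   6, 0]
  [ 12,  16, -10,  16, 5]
A Jordan chain for λ = 5 of length 3:
v_1 = (-4, 0, -24, -12, 16)ᵀ
v_2 = (-10, -8, -4, 14, 16)ᵀ
v_3 = (0, 1, 0, 0, 0)ᵀ

Let N = A − (5)·I. We want v_3 with N^3 v_3 = 0 but N^2 v_3 ≠ 0; then v_{j-1} := N · v_j for j = 3, …, 2.

Pick v_3 = (0, 1, 0, 0, 0)ᵀ.
Then v_2 = N · v_3 = (-10, -8, -4, 14, 16)ᵀ.
Then v_1 = N · v_2 = (-4, 0, -24, -12, 16)ᵀ.

Sanity check: (A − (5)·I) v_1 = (0, 0, 0, 0, 0)ᵀ = 0. ✓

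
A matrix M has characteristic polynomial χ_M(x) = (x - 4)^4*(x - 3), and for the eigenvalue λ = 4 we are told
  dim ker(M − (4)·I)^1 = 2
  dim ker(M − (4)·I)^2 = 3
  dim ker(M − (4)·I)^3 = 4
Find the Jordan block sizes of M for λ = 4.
Block sizes for λ = 4: [3, 1]

From the dimensions of kernels of powers, the number of Jordan blocks of size at least j is d_j − d_{j−1} where d_j = dim ker(N^j) (with d_0 = 0). Computing the differences gives [2, 1, 1].
The number of blocks of size exactly k is (#blocks of size ≥ k) − (#blocks of size ≥ k + 1), so the partition is: 1 block(s) of size 1, 1 block(s) of size 3.
In nonincreasing order the block sizes are [3, 1].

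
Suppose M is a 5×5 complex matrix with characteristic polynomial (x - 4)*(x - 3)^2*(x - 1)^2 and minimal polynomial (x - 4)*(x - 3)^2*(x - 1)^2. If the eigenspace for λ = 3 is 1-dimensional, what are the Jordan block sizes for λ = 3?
Block sizes for λ = 3: [2]

Step 1 — from the characteristic polynomial, algebraic multiplicity of λ = 3 is 2. From dim ker(M − (3)·I) = 1, there are exactly 1 Jordan blocks for λ = 3.
Step 2 — from the minimal polynomial, the factor (x − 3)^2 tells us the largest block for λ = 3 has size 2.
Step 3 — with total size 2, 1 blocks, and largest block 2, the block sizes (in nonincreasing order) are [2].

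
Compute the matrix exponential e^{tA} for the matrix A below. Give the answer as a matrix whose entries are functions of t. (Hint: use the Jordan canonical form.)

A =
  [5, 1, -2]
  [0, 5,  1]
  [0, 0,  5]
e^{tA} =
  [exp(5*t), t*exp(5*t), t^2*exp(5*t)/2 - 2*t*exp(5*t)]
  [0, exp(5*t), t*exp(5*t)]
  [0, 0, exp(5*t)]

Strategy: write A = P · J · P⁻¹ where J is a Jordan canonical form, so e^{tA} = P · e^{tJ} · P⁻¹, and e^{tJ} can be computed block-by-block.

A has Jordan form
J =
  [5, 1, 0]
  [0, 5, 1]
  [0, 0, 5]
(up to reordering of blocks).

Per-block formulas:
  For a 3×3 Jordan block J_3(5): exp(t · J_3(5)) = e^(5t)·(I + t·N + (t^2/2)·N^2), where N is the 3×3 nilpotent shift.

After assembling e^{tJ} and conjugating by P, we get:

e^{tA} =
  [exp(5*t), t*exp(5*t), t^2*exp(5*t)/2 - 2*t*exp(5*t)]
  [0, exp(5*t), t*exp(5*t)]
  [0, 0, exp(5*t)]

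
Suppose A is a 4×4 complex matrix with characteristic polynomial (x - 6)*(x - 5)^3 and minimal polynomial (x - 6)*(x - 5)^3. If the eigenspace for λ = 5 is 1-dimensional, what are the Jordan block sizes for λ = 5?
Block sizes for λ = 5: [3]

Step 1 — from the characteristic polynomial, algebraic multiplicity of λ = 5 is 3. From dim ker(A − (5)·I) = 1, there are exactly 1 Jordan blocks for λ = 5.
Step 2 — from the minimal polynomial, the factor (x − 5)^3 tells us the largest block for λ = 5 has size 3.
Step 3 — with total size 3, 1 blocks, and largest block 3, the block sizes (in nonincreasing order) are [3].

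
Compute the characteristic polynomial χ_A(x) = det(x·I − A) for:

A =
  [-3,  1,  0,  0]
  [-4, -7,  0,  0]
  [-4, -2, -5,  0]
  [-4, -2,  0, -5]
x^4 + 20*x^3 + 150*x^2 + 500*x + 625

Expanding det(x·I − A) (e.g. by cofactor expansion or by noting that A is similar to its Jordan form J, which has the same characteristic polynomial as A) gives
  χ_A(x) = x^4 + 20*x^3 + 150*x^2 + 500*x + 625
which factors as (x + 5)^4. The eigenvalues (with algebraic multiplicities) are λ = -5 with multiplicity 4.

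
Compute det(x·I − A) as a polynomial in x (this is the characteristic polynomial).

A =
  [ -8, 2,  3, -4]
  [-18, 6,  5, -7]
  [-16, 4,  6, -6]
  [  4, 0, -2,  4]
x^4 - 8*x^3 + 24*x^2 - 32*x + 16

Expanding det(x·I − A) (e.g. by cofactor expansion or by noting that A is similar to its Jordan form J, which has the same characteristic polynomial as A) gives
  χ_A(x) = x^4 - 8*x^3 + 24*x^2 - 32*x + 16
which factors as (x - 2)^4. The eigenvalues (with algebraic multiplicities) are λ = 2 with multiplicity 4.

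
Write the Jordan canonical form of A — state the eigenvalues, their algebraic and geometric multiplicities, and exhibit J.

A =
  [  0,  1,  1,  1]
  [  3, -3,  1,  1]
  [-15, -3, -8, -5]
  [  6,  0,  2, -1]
J_3(-3) ⊕ J_1(-3)

The characteristic polynomial is
  det(x·I − A) = x^4 + 12*x^3 + 54*x^2 + 108*x + 81 = (x + 3)^4

Eigenvalues and multiplicities (the geometric multiplicity of λ is n − rank(A − λI), which equals the number of Jordan blocks for λ):
  λ = -3: algebraic multiplicity = 4, geometric multiplicity = 2

Determining the block sizes for each eigenvalue:
  λ = -3: with am = 4 and gm = 2, the partition is not yet determined (e.g. several partitions of 4 into 2 parts exist). Let N = A − (-3)·I. Computing rank(N^1) = 2, rank(N^2) = 1, rank(N^3) = 0; the number of blocks of size ≥ j is rank(N^{j−1}) − rank(N^j), giving [2, 1, 1]. So we have 1 block(s) of size 3, 1 block(s) of size 1 → block sizes [3, 1]

Assembling the blocks gives a Jordan form
J =
  [-3,  1,  0,  0]
  [ 0, -3,  1,  0]
  [ 0,  0, -3,  0]
  [ 0,  0,  0, -3]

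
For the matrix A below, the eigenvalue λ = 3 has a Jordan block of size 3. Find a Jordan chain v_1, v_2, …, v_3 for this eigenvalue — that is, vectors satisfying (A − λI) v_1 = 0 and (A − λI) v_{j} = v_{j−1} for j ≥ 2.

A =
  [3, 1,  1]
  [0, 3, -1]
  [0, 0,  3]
A Jordan chain for λ = 3 of length 3:
v_1 = (-1, 0, 0)ᵀ
v_2 = (1, -1, 0)ᵀ
v_3 = (0, 0, 1)ᵀ

Let N = A − (3)·I. We want v_3 with N^3 v_3 = 0 but N^2 v_3 ≠ 0; then v_{j-1} := N · v_j for j = 3, …, 2.

Pick v_3 = (0, 0, 1)ᵀ.
Then v_2 = N · v_3 = (1, -1, 0)ᵀ.
Then v_1 = N · v_2 = (-1, 0, 0)ᵀ.

Sanity check: (A − (3)·I) v_1 = (0, 0, 0)ᵀ = 0. ✓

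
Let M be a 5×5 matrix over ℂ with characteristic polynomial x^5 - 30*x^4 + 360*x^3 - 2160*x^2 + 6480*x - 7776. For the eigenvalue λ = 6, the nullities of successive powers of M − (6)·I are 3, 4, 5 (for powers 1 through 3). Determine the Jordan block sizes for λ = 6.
Block sizes for λ = 6: [3, 1, 1]

From the dimensions of kernels of powers, the number of Jordan blocks of size at least j is d_j − d_{j−1} where d_j = dim ker(N^j) (with d_0 = 0). Computing the differences gives [3, 1, 1].
The number of blocks of size exactly k is (#blocks of size ≥ k) − (#blocks of size ≥ k + 1), so the partition is: 2 block(s) of size 1, 1 block(s) of size 3.
In nonincreasing order the block sizes are [3, 1, 1].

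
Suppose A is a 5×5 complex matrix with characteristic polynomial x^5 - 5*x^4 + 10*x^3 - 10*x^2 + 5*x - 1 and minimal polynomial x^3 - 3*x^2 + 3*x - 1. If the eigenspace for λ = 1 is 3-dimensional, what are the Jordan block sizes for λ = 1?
Block sizes for λ = 1: [3, 1, 1]

Step 1 — from the characteristic polynomial, algebraic multiplicity of λ = 1 is 5. From dim ker(A − (1)·I) = 3, there are exactly 3 Jordan blocks for λ = 1.
Step 2 — from the minimal polynomial, the factor (x − 1)^3 tells us the largest block for λ = 1 has size 3.
Step 3 — with total size 5, 3 blocks, and largest block 3, the block sizes (in nonincreasing order) are [3, 1, 1].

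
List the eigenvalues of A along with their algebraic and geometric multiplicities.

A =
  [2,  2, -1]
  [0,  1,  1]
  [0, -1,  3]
λ = 2: alg = 3, geom = 1

Step 1 — factor the characteristic polynomial to read off the algebraic multiplicities:
  χ_A(x) = (x - 2)^3

Step 2 — compute geometric multiplicities via the rank-nullity identity g(λ) = n − rank(A − λI):
  rank(A − (2)·I) = 2, so dim ker(A − (2)·I) = n − 2 = 1

Summary:
  λ = 2: algebraic multiplicity = 3, geometric multiplicity = 1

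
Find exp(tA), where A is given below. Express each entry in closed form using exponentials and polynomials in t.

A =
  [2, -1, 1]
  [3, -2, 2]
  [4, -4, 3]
e^{tA} =
  [t^2*exp(t) + t*exp(t) + exp(t), -t^2*exp(t) - t*exp(t), t^2*exp(t)/2 + t*exp(t)]
  [t^2*exp(t) + 3*t*exp(t), -t^2*exp(t) - 3*t*exp(t) + exp(t), t^2*exp(t)/2 + 2*t*exp(t)]
  [4*t*exp(t), -4*t*exp(t), 2*t*exp(t) + exp(t)]

Strategy: write A = P · J · P⁻¹ where J is a Jordan canonical form, so e^{tA} = P · e^{tJ} · P⁻¹, and e^{tJ} can be computed block-by-block.

A has Jordan form
J =
  [1, 1, 0]
  [0, 1, 1]
  [0, 0, 1]
(up to reordering of blocks).

Per-block formulas:
  For a 3×3 Jordan block J_3(1): exp(t · J_3(1)) = e^(1t)·(I + t·N + (t^2/2)·N^2), where N is the 3×3 nilpotent shift.

After assembling e^{tJ} and conjugating by P, we get:

e^{tA} =
  [t^2*exp(t) + t*exp(t) + exp(t), -t^2*exp(t) - t*exp(t), t^2*exp(t)/2 + t*exp(t)]
  [t^2*exp(t) + 3*t*exp(t), -t^2*exp(t) - 3*t*exp(t) + exp(t), t^2*exp(t)/2 + 2*t*exp(t)]
  [4*t*exp(t), -4*t*exp(t), 2*t*exp(t) + exp(t)]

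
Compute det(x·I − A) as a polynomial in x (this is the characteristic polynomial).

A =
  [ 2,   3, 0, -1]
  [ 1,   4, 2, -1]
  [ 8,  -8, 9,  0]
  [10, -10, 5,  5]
x^4 - 20*x^3 + 150*x^2 - 500*x + 625

Expanding det(x·I − A) (e.g. by cofactor expansion or by noting that A is similar to its Jordan form J, which has the same characteristic polynomial as A) gives
  χ_A(x) = x^4 - 20*x^3 + 150*x^2 - 500*x + 625
which factors as (x - 5)^4. The eigenvalues (with algebraic multiplicities) are λ = 5 with multiplicity 4.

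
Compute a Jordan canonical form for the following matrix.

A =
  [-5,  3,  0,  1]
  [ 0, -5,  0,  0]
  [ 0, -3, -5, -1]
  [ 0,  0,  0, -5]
J_2(-5) ⊕ J_1(-5) ⊕ J_1(-5)

The characteristic polynomial is
  det(x·I − A) = x^4 + 20*x^3 + 150*x^2 + 500*x + 625 = (x + 5)^4

Eigenvalues and multiplicities (the geometric multiplicity of λ is n − rank(A − λI), which equals the number of Jordan blocks for λ):
  λ = -5: algebraic multiplicity = 4, geometric multiplicity = 3

Determining the block sizes for each eigenvalue:
  λ = -5: 3 blocks summing to 4 forces exactly one block of size 2 and the rest size 1 → block sizes [2, 1, 1]

Assembling the blocks gives a Jordan form
J =
  [-5,  1,  0,  0]
  [ 0, -5,  0,  0]
  [ 0,  0, -5,  0]
  [ 0,  0,  0, -5]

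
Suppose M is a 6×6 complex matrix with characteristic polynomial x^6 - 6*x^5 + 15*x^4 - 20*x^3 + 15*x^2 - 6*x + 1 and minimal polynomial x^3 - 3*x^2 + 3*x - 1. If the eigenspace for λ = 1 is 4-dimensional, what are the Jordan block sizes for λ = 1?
Block sizes for λ = 1: [3, 1, 1, 1]

Step 1 — from the characteristic polynomial, algebraic multiplicity of λ = 1 is 6. From dim ker(M − (1)·I) = 4, there are exactly 4 Jordan blocks for λ = 1.
Step 2 — from the minimal polynomial, the factor (x − 1)^3 tells us the largest block for λ = 1 has size 3.
Step 3 — with total size 6, 4 blocks, and largest block 3, the block sizes (in nonincreasing order) are [3, 1, 1, 1].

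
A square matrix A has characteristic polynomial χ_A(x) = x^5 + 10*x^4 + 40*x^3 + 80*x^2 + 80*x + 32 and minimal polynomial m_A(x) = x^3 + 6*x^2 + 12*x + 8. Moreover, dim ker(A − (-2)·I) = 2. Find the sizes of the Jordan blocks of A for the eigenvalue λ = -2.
Block sizes for λ = -2: [3, 2]

Step 1 — from the characteristic polynomial, algebraic multiplicity of λ = -2 is 5. From dim ker(A − (-2)·I) = 2, there are exactly 2 Jordan blocks for λ = -2.
Step 2 — from the minimal polynomial, the factor (x + 2)^3 tells us the largest block for λ = -2 has size 3.
Step 3 — with total size 5, 2 blocks, and largest block 3, the block sizes (in nonincreasing order) are [3, 2].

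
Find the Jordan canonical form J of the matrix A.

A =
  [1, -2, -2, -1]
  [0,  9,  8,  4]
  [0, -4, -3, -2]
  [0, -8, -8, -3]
J_2(1) ⊕ J_1(1) ⊕ J_1(1)

The characteristic polynomial is
  det(x·I − A) = x^4 - 4*x^3 + 6*x^2 - 4*x + 1 = (x - 1)^4

Eigenvalues and multiplicities (the geometric multiplicity of λ is n − rank(A − λI), which equals the number of Jordan blocks for λ):
  λ = 1: algebraic multiplicity = 4, geometric multiplicity = 3

Determining the block sizes for each eigenvalue:
  λ = 1: 3 blocks summing to 4 forces exactly one block of size 2 and the rest size 1 → block sizes [2, 1, 1]

Assembling the blocks gives a Jordan form
J =
  [1, 1, 0, 0]
  [0, 1, 0, 0]
  [0, 0, 1, 0]
  [0, 0, 0, 1]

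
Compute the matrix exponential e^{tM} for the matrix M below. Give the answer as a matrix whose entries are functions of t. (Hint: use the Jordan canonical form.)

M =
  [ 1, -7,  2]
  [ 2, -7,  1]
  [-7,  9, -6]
e^{tM} =
  [-3*t^2*exp(-4*t)/2 + 5*t*exp(-4*t) + exp(-4*t), 2*t^2*exp(-4*t) - 7*t*exp(-4*t), -t^2*exp(-4*t)/2 + 2*t*exp(-4*t)]
  [-3*t^2*exp(-4*t)/2 + 2*t*exp(-4*t), 2*t^2*exp(-4*t) - 3*t*exp(-4*t) + exp(-4*t), -t^2*exp(-4*t)/2 + t*exp(-4*t)]
  [-3*t^2*exp(-4*t)/2 - 7*t*exp(-4*t), 2*t^2*exp(-4*t) + 9*t*exp(-4*t), -t^2*exp(-4*t)/2 - 2*t*exp(-4*t) + exp(-4*t)]

Strategy: write M = P · J · P⁻¹ where J is a Jordan canonical form, so e^{tM} = P · e^{tJ} · P⁻¹, and e^{tJ} can be computed block-by-block.

M has Jordan form
J =
  [-4,  1,  0]
  [ 0, -4,  1]
  [ 0,  0, -4]
(up to reordering of blocks).

Per-block formulas:
  For a 3×3 Jordan block J_3(-4): exp(t · J_3(-4)) = e^(-4t)·(I + t·N + (t^2/2)·N^2), where N is the 3×3 nilpotent shift.

After assembling e^{tJ} and conjugating by P, we get:

e^{tM} =
  [-3*t^2*exp(-4*t)/2 + 5*t*exp(-4*t) + exp(-4*t), 2*t^2*exp(-4*t) - 7*t*exp(-4*t), -t^2*exp(-4*t)/2 + 2*t*exp(-4*t)]
  [-3*t^2*exp(-4*t)/2 + 2*t*exp(-4*t), 2*t^2*exp(-4*t) - 3*t*exp(-4*t) + exp(-4*t), -t^2*exp(-4*t)/2 + t*exp(-4*t)]
  [-3*t^2*exp(-4*t)/2 - 7*t*exp(-4*t), 2*t^2*exp(-4*t) + 9*t*exp(-4*t), -t^2*exp(-4*t)/2 - 2*t*exp(-4*t) + exp(-4*t)]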